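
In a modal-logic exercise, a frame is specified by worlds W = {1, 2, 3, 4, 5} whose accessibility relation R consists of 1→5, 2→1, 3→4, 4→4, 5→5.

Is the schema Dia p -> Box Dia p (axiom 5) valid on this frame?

By correspondence theory, 5 is valid on a frame iff R is Euclidean.
Euclidean: no — 2 R 1 and 2 R 1, but not 1 R 1.

No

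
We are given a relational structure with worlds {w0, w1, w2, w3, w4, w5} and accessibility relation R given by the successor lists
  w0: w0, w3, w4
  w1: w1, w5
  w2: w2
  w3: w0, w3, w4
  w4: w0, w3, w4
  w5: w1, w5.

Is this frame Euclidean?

Euclidean: yes — any two successors of a common world are R-related.

Yes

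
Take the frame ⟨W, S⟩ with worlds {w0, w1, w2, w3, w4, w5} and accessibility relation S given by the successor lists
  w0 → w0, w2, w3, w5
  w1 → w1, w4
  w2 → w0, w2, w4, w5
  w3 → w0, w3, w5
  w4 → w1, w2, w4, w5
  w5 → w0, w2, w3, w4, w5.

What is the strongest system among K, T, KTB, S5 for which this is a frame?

Reflexive (axiom T): yes — every world is S-related to itself.
Symmetric (axiom B): yes — every pair in S has its reverse in S.
Euclidean (axiom 5): no — w0 S w2 and w0 S w3, but not w2 S w3.
So F validates K, T, KTB; S5 would additionally require S to be Euclidean. The strongest is KTB.

KTB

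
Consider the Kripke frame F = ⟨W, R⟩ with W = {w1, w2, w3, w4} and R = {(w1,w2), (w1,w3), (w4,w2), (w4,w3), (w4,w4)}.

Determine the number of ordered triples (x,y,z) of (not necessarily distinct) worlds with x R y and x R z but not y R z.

10

Enumerating: (w1,w2,w2), (w1,w2,w3), (w1,w3,w2), (w1,w3,w3), (w4,w2,w2), (w4,w2,w3), (w4,w2,w4), (w4,w3,w2), (w4,w3,w3), (w4,w3,w4).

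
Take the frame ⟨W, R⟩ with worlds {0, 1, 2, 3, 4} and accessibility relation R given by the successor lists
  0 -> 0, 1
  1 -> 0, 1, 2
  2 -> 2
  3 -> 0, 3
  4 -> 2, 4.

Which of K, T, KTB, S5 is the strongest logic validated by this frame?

Reflexive (axiom T): yes — every world is R-related to itself.
Symmetric (axiom B): no — 1 R 2 but not 2 R 1.
Euclidean (axiom 5): no — 1 R 0 and 1 R 2, but not 0 R 2.
So F validates K, T; KTB would additionally require R to be symmetric. The strongest is T.

T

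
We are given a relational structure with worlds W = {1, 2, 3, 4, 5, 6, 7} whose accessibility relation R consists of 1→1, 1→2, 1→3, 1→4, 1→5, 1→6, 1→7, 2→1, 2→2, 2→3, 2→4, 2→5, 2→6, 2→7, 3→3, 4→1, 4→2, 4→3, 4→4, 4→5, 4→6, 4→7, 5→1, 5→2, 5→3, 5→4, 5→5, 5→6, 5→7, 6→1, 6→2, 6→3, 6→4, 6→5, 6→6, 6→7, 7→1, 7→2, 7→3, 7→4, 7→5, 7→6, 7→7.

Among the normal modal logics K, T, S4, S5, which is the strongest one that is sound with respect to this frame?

Reflexive (axiom T): yes — every world is R-related to itself.
Transitive (axiom 4): yes — every two-step R-path is closed by a direct edge.
Euclidean (axiom 5): no — 1 R 3 and 1 R 2, but not 3 R 2.
So F validates K, T, S4; S5 would additionally require R to be Euclidean. The strongest is S4.

S4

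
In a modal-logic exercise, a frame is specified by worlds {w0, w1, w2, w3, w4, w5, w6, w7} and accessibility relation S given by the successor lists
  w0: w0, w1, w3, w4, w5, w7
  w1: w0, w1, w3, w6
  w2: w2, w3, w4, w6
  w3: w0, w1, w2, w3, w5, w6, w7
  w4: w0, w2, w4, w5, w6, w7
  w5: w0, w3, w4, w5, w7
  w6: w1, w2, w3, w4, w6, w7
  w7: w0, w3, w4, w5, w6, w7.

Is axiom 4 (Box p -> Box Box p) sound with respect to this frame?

Axiom 4 corresponds to the accessibility relation being transitive.
Transitive: no — w0 S w1 and w1 S w6, but not w0 S w6.

No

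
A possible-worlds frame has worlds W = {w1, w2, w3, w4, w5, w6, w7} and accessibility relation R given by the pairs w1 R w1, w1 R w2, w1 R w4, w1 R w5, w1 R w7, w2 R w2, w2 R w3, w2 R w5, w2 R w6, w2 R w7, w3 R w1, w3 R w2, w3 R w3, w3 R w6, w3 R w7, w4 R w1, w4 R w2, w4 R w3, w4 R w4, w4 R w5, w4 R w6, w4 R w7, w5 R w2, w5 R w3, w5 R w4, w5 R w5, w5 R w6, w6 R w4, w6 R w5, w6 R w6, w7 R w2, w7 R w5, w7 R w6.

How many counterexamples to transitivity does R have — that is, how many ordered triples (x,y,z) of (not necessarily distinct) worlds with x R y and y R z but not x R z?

32

Enumerating: (w1,w2,w3), (w1,w2,w6), (w1,w4,w3), (w1,w4,w6), (w1,w5,w3), (w1,w5,w6), (w1,w7,w6), (w2,w3,w1), (w2,w5,w4), (w2,w6,w4), (w3,w1,w4), (w3,w1,w5), … and 20 more.
Total: 32.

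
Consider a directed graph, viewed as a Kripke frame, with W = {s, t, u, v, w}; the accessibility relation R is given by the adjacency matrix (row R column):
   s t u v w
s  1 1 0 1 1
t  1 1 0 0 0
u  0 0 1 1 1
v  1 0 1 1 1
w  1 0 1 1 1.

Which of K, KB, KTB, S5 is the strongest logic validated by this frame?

Symmetric (axiom B): yes — every pair in R has its reverse in R.
Reflexive (axiom T): yes — every world is R-related to itself.
Euclidean (axiom 5): no — s R t and s R v, but not t R v.
So F validates K, KB, KTB; S5 would additionally require R to be Euclidean. The strongest is KTB.

KTB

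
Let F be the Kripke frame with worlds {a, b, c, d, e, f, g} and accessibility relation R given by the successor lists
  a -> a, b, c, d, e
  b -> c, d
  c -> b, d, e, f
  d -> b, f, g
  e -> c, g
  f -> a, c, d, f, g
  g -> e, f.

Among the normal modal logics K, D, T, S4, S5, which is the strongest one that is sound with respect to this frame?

Serial (axiom D): yes — every world has a successor (e.g. a R a).
Reflexive (axiom T): no — b is not related to itself.
Transitive (axiom 4): no — a R c and c R f, but not a R f.
Euclidean (axiom 5): no — a R b and a R e, but not b R e.
So F validates K, D; T would additionally require R to be reflexive. The strongest is D.

D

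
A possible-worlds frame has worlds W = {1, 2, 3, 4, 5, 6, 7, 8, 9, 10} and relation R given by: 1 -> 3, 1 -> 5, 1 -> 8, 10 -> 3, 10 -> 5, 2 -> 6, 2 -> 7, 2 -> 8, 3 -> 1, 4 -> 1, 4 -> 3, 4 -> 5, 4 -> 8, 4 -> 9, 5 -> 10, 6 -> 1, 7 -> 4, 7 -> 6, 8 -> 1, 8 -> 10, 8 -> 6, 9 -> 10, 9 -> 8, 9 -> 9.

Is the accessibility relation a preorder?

No

Reflexive: no — 1 is not related to itself.
Transitive: no — 1 R 5 and 5 R 10, but not 1 R 10.
So R is not a preorder.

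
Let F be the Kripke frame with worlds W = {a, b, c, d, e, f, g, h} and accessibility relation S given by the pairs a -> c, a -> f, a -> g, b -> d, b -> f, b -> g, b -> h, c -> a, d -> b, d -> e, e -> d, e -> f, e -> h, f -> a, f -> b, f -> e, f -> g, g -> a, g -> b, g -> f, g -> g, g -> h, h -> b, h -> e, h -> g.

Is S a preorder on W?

No

Reflexive: no — a is not related to itself.
Transitive: no — a S f and f S b, but not a S b.
So S is not a preorder.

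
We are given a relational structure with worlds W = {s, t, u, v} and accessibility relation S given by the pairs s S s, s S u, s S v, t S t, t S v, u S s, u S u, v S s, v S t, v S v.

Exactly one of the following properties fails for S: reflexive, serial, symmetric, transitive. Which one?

transitive

Reflexive: yes — every world is S-related to itself.
Serial: yes — every world has a successor (e.g. s S s).
Symmetric: yes — every pair in S has its reverse in S.
Transitive: no — s S v and v S t, but not s S t.
Only transitive fails.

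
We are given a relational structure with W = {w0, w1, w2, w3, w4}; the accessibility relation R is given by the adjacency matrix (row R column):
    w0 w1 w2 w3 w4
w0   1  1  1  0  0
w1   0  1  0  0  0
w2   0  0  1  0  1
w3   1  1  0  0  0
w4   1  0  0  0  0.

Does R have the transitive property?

No

Transitive: no — w0 R w2 and w2 R w4, but not w0 R w4.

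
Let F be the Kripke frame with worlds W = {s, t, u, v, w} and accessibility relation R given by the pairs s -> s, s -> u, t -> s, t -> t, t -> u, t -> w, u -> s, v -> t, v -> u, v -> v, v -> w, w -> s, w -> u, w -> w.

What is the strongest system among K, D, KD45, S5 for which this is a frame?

Serial (axiom D): yes — every world has a successor (e.g. s R s).
Euclidean (axiom 5): no — t R s and t R w, but not s R w.
Transitive (axiom 4): no — v R t and t R s, but not v R s.
Reflexive (axiom T): no — u is not related to itself.
So F validates K, D; KD45 would additionally require R to be Euclidean and transitive. The strongest is D.

D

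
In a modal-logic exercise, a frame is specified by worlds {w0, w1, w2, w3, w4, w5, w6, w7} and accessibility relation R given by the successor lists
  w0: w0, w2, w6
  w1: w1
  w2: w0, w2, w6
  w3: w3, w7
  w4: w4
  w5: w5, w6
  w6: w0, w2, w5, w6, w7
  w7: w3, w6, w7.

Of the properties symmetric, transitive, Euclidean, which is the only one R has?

Symmetric: yes — every pair in R has its reverse in R.
Transitive: no — w0 R w6 and w6 R w5, but not w0 R w5.
Euclidean: no — w6 R w0 and w6 R w5, but not w0 R w5.
Only symmetric holds.

symmetric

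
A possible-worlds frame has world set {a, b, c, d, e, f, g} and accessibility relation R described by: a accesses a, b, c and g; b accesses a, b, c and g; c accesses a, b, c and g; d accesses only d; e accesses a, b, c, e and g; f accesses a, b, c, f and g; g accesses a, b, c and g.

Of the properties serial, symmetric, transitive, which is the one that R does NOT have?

Serial: yes — every world has a successor (e.g. a R a).
Symmetric: no — e R a but not a R e.
Transitive: yes — every two-step R-path is closed by a direct edge.
Only symmetric fails.

symmetric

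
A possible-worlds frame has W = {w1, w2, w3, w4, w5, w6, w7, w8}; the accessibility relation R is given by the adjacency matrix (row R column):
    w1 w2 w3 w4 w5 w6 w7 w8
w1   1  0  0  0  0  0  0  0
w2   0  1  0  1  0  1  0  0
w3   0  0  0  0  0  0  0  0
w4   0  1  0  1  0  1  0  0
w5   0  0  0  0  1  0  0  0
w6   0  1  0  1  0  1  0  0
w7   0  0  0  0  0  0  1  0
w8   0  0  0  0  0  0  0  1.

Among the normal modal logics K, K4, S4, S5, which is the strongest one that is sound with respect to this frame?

Transitive (axiom 4): yes — every two-step R-path is closed by a direct edge.
Reflexive (axiom T): no — w3 is not related to itself.
Euclidean (axiom 5): yes — any two successors of a common world are R-related.
So F validates K, K4; S4 would additionally require R to be reflexive. The strongest is K4.

K4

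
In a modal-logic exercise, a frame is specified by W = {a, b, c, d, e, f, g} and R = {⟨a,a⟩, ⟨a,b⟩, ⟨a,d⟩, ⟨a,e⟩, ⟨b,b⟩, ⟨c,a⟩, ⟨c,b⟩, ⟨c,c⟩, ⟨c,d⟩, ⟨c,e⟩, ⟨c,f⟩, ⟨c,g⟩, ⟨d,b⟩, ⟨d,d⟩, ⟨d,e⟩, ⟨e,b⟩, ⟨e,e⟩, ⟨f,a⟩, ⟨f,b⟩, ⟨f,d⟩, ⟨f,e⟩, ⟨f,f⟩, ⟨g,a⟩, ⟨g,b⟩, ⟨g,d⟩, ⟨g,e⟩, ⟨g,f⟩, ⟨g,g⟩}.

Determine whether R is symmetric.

Symmetric: no — a R b but not b R a.

No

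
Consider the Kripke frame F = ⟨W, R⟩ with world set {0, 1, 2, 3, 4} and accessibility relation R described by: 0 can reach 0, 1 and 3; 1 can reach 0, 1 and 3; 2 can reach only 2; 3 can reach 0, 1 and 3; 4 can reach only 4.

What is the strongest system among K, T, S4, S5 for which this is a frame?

Reflexive (axiom T): yes — every world is R-related to itself.
Transitive (axiom 4): yes — every two-step R-path is closed by a direct edge.
Euclidean (axiom 5): yes — any two successors of a common world are R-related.
So F validates K, T, S4, S5. The strongest is S5.

S5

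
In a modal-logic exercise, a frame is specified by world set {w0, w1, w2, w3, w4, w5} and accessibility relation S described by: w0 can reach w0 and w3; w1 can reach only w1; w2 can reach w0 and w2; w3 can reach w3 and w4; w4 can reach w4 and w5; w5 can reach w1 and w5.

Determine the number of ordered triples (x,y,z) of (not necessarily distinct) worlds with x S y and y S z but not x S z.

Enumerating: (w0,w3,w4), (w2,w0,w3), (w3,w4,w5), (w4,w5,w1).

4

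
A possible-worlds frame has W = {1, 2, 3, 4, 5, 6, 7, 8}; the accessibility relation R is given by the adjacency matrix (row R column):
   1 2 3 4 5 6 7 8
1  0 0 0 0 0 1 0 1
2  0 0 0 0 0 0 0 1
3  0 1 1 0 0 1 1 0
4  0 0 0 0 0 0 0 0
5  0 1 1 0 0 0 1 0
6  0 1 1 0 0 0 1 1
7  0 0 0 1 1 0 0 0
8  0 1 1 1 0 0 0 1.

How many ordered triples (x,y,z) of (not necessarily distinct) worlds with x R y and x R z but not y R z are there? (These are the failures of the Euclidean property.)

Enumerating: (1,6,6), (1,8,6), (3,2,2), (3,2,3), (3,2,6), (3,2,7), (3,6,6), (3,7,2), (3,7,3), (3,7,6), (3,7,7), (5,2,2), … and 27 more.
Total: 39.

39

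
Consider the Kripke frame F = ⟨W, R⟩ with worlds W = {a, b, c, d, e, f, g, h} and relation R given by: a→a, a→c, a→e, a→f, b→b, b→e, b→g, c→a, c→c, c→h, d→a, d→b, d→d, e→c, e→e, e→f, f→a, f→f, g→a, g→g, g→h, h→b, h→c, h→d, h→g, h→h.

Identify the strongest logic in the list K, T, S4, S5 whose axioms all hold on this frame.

T

Reflexive (axiom T): yes — every world is R-related to itself.
Transitive (axiom 4): no — a R c and c R h, but not a R h.
Euclidean (axiom 5): no — a R c and a R e, but not c R e.
So F validates K, T; S4 would additionally require R to be transitive. The strongest is T.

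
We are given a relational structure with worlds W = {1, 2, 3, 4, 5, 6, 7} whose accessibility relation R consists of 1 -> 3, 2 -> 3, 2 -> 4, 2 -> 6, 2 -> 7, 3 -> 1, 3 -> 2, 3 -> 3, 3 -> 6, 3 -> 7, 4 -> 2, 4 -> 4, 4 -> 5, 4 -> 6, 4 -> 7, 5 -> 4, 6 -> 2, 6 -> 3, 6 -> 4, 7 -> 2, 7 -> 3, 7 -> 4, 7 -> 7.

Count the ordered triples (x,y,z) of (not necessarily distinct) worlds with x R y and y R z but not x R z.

Enumerating: (1,3,1), (1,3,2), (1,3,6), (1,3,7), (2,3,1), (2,3,2), (2,4,2), (2,4,5), (2,6,2), (2,7,2), (3,2,4), (3,6,4), … and 21 more.
Total: 33.

33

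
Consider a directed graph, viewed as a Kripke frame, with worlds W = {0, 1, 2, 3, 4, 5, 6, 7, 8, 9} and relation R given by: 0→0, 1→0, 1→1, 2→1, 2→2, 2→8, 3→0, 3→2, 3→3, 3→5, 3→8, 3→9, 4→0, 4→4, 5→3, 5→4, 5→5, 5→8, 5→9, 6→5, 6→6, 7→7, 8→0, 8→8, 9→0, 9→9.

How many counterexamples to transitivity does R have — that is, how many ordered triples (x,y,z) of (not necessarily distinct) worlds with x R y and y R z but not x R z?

13

Enumerating: (2,1,0), (2,8,0), (3,2,1), (3,5,4), (5,3,0), (5,3,2), (5,4,0), (5,8,0), (5,9,0), (6,5,3), (6,5,4), (6,5,8), (6,5,9).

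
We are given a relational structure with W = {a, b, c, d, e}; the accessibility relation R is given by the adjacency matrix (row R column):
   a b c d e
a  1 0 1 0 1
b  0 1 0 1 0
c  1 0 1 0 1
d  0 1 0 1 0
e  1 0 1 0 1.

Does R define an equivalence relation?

Reflexive: yes — every world is R-related to itself.
Symmetric: yes — every pair in R has its reverse in R.
Transitive: yes — every two-step R-path is closed by a direct edge.
So R is an equivalence relation.

Yes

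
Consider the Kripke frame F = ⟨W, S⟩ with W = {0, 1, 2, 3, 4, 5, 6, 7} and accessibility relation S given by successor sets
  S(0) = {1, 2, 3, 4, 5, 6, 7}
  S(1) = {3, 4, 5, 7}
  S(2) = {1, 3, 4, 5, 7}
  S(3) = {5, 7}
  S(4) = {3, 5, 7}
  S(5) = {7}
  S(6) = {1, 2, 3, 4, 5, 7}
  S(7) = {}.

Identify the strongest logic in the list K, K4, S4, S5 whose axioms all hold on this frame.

K4

Transitive (axiom 4): yes — every two-step S-path is closed by a direct edge.
Reflexive (axiom T): no — 0 is not related to itself.
Euclidean (axiom 5): no — 0 S 1 and 0 S 2, but not 1 S 2.
So F validates K, K4; S4 would additionally require S to be reflexive. The strongest is K4.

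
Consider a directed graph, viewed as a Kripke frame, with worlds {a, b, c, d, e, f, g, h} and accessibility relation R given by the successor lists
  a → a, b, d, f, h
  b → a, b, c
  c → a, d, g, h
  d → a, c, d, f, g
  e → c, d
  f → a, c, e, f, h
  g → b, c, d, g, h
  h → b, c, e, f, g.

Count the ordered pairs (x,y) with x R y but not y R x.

11

Enumerating: (a,h), (b,c), (c,a), (d,f), (e,c), (e,d), (f,c), (f,e), (g,b), (h,b), (h,e).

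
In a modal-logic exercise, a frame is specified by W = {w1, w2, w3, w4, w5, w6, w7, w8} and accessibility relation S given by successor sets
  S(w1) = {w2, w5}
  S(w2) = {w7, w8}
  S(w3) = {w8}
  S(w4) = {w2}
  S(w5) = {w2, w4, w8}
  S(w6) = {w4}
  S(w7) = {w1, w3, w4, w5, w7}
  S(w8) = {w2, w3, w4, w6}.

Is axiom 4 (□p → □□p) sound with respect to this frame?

No

By correspondence theory, 4 is valid on a frame iff S is transitive.
Transitive: no — w1 S w2 and w2 S w7, but not w1 S w7.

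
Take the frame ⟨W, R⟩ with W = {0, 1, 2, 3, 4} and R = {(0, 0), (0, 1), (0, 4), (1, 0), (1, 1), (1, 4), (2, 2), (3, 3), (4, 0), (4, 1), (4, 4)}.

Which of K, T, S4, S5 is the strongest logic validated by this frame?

S5

Reflexive (axiom T): yes — every world is R-related to itself.
Transitive (axiom 4): yes — every two-step R-path is closed by a direct edge.
Euclidean (axiom 5): yes — any two successors of a common world are R-related.
So F validates K, T, S4, S5. The strongest is S5.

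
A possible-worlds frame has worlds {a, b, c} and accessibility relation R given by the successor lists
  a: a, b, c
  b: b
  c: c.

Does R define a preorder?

Yes

Reflexive: yes — every world is R-related to itself.
Transitive: yes — every two-step R-path is closed by a direct edge.
So R is a preorder.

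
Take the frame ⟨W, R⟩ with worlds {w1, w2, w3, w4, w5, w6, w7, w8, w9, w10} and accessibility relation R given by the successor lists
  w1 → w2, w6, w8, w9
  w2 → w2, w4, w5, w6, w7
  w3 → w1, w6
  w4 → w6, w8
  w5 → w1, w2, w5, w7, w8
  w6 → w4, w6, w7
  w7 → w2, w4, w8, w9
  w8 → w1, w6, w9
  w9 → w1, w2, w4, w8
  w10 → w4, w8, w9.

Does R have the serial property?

Yes

Serial: yes — every world has a successor (e.g. w1 R w2).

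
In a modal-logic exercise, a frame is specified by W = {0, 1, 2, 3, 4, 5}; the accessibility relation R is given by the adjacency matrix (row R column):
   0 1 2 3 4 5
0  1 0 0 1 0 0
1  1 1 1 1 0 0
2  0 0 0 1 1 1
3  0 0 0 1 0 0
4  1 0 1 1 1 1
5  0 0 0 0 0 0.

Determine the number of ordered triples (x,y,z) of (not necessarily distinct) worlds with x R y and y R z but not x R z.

4

Enumerating: (1,2,4), (1,2,5), (2,4,0), (2,4,2).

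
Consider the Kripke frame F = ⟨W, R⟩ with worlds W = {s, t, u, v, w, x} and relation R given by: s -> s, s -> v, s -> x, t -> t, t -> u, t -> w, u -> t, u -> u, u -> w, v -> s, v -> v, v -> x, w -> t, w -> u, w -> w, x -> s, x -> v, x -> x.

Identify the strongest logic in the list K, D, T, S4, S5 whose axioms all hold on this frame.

Serial (axiom D): yes — every world has a successor (e.g. s R s).
Reflexive (axiom T): yes — every world is R-related to itself.
Transitive (axiom 4): yes — every two-step R-path is closed by a direct edge.
Euclidean (axiom 5): yes — any two successors of a common world are R-related.
So F validates K, D, T, S4, S5. The strongest is S5.

S5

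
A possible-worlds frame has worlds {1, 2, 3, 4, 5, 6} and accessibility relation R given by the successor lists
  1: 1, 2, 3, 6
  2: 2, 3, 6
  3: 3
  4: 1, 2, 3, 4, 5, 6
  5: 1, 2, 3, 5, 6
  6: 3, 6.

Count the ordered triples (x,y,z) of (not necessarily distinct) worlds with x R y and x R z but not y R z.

Enumerating: (1,2,1), (1,3,1), (1,3,2), (1,3,6), (1,6,1), (1,6,2), (2,3,2), (2,3,6), (2,6,2), (4,1,4), (4,1,5), (4,2,1), … and 23 more.
Total: 35.

35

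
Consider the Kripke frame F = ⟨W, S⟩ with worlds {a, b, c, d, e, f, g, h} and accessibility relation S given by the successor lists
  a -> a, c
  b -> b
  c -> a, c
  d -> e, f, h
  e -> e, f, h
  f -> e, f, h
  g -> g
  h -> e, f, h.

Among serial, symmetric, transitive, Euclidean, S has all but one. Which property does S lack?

Serial: yes — every world has a successor (e.g. a S a).
Symmetric: no — d S e but not e S d.
Transitive: yes — every two-step S-path is closed by a direct edge.
Euclidean: yes — any two successors of a common world are S-related.
Only symmetric fails.

symmetric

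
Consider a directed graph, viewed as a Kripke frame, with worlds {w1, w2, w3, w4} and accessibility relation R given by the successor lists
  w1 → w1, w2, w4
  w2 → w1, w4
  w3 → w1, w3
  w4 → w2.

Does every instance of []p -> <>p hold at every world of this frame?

Yes

By correspondence theory, D is valid on a frame iff R is serial.
Serial: yes — every world has a successor (e.g. w1 R w1).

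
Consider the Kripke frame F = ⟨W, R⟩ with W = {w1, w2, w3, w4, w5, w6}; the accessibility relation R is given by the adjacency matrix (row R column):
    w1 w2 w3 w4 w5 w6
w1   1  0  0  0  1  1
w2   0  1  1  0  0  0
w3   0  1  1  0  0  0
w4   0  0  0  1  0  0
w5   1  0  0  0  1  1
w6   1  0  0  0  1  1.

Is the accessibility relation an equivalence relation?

Reflexive: yes — every world is R-related to itself.
Symmetric: yes — every pair in R has its reverse in R.
Transitive: yes — every two-step R-path is closed by a direct edge.
So R is an equivalence relation.

Yes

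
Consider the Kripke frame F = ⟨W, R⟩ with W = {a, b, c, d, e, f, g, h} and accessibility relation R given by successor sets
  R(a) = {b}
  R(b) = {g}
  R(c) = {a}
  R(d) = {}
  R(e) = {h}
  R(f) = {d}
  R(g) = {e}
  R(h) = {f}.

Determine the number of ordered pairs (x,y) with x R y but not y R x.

7

Enumerating: (a,b), (b,g), (c,a), (e,h), (f,d), (g,e), (h,f).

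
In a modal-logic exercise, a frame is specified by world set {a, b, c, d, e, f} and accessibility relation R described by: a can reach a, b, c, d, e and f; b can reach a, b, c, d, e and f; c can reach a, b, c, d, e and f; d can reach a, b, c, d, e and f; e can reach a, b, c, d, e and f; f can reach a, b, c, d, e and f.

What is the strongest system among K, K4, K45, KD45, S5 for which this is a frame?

Transitive (axiom 4): yes — every two-step R-path is closed by a direct edge.
Euclidean (axiom 5): yes — any two successors of a common world are R-related.
Serial (axiom D): yes — every world has a successor (e.g. a R a).
Reflexive (axiom T): yes — every world is R-related to itself.
So F validates K, K4, K45, KD45, S5. The strongest is S5.

S5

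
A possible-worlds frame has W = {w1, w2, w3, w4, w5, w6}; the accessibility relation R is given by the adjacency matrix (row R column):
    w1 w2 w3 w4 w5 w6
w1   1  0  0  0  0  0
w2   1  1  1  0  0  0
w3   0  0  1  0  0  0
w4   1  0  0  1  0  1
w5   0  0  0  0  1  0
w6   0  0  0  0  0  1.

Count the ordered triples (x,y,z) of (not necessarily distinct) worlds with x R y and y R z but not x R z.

R is transitive; there are no such tuples.

0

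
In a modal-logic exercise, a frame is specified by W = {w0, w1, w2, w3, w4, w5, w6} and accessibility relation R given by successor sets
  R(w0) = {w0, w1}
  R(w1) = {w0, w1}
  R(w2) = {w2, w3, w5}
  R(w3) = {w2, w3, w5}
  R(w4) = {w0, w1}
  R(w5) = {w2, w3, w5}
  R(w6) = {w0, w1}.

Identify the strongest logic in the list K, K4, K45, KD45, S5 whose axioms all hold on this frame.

KD45

Transitive (axiom 4): yes — every two-step R-path is closed by a direct edge.
Euclidean (axiom 5): yes — any two successors of a common world are R-related.
Serial (axiom D): yes — every world has a successor (e.g. w0 R w0).
Reflexive (axiom T): no — w4 is not related to itself.
So F validates K, K4, K45, KD45; S5 would additionally require R to be reflexive. The strongest is KD45.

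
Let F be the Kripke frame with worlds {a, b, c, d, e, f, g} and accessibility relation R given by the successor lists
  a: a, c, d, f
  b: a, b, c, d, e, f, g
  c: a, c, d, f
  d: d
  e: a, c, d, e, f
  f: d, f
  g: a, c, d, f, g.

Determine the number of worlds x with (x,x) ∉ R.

0

R is reflexive; there are no such worlds.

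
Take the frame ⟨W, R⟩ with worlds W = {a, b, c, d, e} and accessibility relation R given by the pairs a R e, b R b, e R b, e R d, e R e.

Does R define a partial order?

Reflexive: no — a is not related to itself.
Transitive: no — a R e and e R b, but not a R b.
Antisymmetric: yes — no distinct pair is related both ways.
So R is not a partial order.

No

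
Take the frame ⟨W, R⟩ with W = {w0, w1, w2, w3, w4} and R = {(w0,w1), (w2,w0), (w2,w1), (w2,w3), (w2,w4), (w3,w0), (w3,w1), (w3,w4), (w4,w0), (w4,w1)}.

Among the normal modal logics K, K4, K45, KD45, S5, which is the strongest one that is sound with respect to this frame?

K4

Transitive (axiom 4): yes — every two-step R-path is closed by a direct edge.
Euclidean (axiom 5): no — w2 R w0 and w2 R w3, but not w0 R w3.
Serial (axiom D): no — w1 has no R-successor.
Reflexive (axiom T): no — w0 is not related to itself.
So F validates K, K4; K45 would additionally require R to be Euclidean. The strongest is K4.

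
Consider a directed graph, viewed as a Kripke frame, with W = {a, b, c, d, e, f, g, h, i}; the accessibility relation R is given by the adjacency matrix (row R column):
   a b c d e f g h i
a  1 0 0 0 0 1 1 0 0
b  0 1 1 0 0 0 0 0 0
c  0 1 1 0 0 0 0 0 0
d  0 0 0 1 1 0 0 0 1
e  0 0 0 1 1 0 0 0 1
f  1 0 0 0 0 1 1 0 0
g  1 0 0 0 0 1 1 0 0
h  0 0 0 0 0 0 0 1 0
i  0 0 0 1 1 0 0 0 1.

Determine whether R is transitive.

Yes

Transitive: yes — every two-step R-path is closed by a direct edge.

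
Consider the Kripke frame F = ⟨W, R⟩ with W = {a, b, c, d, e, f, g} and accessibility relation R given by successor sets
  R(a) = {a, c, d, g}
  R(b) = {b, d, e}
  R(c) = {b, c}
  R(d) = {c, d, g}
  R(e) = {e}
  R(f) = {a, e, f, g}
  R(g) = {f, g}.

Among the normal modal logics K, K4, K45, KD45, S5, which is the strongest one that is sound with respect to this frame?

Transitive (axiom 4): no — a R c and c R b, but not a R b.
Euclidean (axiom 5): no — a R c and a R d, but not c R d.
Serial (axiom D): yes — every world has a successor (e.g. a R a).
Reflexive (axiom T): yes — every world is R-related to itself.
So F validates K; K4 would additionally require R to be transitive. The strongest is K.

K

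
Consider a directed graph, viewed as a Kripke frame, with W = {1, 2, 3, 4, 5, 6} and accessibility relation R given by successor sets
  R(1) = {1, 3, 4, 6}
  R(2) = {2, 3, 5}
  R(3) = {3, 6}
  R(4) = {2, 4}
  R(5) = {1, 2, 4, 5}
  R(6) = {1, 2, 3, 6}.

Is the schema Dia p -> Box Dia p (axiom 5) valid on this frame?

The schema 5 characterises exactly the Euclidean frames.
Euclidean: no — 1 R 3 and 1 R 4, but not 3 R 4.

No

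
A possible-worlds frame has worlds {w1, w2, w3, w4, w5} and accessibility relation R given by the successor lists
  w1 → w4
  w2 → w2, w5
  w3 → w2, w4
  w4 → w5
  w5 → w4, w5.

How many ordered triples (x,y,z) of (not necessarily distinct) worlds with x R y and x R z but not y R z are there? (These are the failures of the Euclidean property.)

6

Enumerating: (w1,w4,w4), (w2,w5,w2), (w3,w2,w4), (w3,w4,w2), (w3,w4,w4), (w5,w4,w4).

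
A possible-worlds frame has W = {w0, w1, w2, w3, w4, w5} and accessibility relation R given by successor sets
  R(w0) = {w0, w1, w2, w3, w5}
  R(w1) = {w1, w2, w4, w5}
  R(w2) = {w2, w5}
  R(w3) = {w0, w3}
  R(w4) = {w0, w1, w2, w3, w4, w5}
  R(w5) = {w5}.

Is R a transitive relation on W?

Transitive: no — w0 R w1 and w1 R w4, but not w0 R w4.

No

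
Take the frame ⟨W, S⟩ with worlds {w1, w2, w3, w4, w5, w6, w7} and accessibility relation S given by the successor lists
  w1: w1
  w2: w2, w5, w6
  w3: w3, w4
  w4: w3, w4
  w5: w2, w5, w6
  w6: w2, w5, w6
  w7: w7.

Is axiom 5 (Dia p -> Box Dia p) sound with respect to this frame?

Yes

The schema 5 characterises exactly the Euclidean frames.
Euclidean: yes — any two successors of a common world are S-related.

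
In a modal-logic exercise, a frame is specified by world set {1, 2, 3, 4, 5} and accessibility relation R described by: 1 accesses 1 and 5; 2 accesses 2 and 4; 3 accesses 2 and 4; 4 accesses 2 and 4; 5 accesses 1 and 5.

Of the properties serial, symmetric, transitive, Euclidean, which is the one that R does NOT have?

Serial: yes — every world has a successor (e.g. 1 R 1).
Symmetric: no — 3 R 2 but not 2 R 3.
Transitive: yes — every two-step R-path is closed by a direct edge.
Euclidean: yes — any two successors of a common world are R-related.
Only symmetric fails.

symmetric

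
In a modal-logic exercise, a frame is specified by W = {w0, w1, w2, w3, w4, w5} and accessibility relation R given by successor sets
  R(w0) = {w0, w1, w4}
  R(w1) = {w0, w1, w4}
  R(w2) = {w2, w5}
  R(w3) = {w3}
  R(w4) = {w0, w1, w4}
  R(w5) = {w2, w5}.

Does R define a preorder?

Reflexive: yes — every world is R-related to itself.
Transitive: yes — every two-step R-path is closed by a direct edge.
So R is a preorder.

Yes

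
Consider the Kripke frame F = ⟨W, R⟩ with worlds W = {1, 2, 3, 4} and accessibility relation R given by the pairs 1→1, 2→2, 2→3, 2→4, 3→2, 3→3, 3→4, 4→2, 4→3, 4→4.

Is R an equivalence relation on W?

Reflexive: yes — every world is R-related to itself.
Symmetric: yes — every pair in R has its reverse in R.
Transitive: yes — every two-step R-path is closed by a direct edge.
So R is an equivalence relation.

Yes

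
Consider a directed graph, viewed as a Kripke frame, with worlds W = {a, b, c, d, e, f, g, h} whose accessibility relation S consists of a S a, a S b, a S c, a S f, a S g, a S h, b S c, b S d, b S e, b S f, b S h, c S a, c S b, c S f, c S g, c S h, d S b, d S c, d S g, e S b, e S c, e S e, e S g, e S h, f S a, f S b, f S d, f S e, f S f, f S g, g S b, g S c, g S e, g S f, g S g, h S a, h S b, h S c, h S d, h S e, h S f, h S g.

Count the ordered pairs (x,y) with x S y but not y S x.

12

Enumerating: (a,b), (a,g), (c,f), (d,c), (d,g), (e,c), (f,d), (f,e), (g,b), (h,d), (h,f), (h,g).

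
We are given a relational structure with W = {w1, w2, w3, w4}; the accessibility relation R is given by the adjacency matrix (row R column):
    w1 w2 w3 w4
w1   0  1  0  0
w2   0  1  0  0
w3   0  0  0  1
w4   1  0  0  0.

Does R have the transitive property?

No

Transitive: no — w3 R w4 and w4 R w1, but not w3 R w1.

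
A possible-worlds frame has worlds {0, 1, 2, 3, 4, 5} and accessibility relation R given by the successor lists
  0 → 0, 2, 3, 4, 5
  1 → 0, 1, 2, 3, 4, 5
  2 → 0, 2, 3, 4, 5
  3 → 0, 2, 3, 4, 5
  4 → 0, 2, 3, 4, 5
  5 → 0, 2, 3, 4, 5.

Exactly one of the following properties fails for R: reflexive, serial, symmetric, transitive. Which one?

symmetric

Reflexive: yes — every world is R-related to itself.
Serial: yes — every world has a successor (e.g. 0 R 0).
Symmetric: no — 1 R 0 but not 0 R 1.
Transitive: yes — every two-step R-path is closed by a direct edge.
Only symmetric fails.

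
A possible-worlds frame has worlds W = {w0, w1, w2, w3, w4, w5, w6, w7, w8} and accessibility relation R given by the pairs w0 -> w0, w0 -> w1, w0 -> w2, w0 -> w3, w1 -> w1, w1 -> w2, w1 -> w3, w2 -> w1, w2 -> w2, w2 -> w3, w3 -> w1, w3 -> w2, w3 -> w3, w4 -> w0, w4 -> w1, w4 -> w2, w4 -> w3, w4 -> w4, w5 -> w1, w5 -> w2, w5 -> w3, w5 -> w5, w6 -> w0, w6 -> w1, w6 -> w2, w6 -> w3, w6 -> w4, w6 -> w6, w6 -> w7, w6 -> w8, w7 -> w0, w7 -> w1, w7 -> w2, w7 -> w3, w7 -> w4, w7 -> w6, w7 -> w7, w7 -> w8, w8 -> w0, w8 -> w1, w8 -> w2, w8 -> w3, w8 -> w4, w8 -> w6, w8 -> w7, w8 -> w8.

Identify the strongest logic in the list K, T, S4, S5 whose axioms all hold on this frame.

Reflexive (axiom T): yes — every world is R-related to itself.
Transitive (axiom 4): yes — every two-step R-path is closed by a direct edge.
Euclidean (axiom 5): no — w4 R w1 and w4 R w0, but not w1 R w0.
So F validates K, T, S4; S5 would additionally require R to be Euclidean. The strongest is S4.

S4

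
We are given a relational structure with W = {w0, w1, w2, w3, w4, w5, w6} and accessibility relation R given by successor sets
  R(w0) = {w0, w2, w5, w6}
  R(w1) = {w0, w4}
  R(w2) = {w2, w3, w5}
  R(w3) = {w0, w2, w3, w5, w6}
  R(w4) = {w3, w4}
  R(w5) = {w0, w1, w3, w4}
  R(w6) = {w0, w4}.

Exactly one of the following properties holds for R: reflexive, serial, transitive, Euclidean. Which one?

Reflexive: no — w1 is not related to itself.
Serial: yes — every world has a successor (e.g. w0 R w0).
Transitive: no — w0 R w2 and w2 R w3, but not w0 R w3.
Euclidean: no — w0 R w2 and w0 R w6, but not w2 R w6.
Only serial holds.

serial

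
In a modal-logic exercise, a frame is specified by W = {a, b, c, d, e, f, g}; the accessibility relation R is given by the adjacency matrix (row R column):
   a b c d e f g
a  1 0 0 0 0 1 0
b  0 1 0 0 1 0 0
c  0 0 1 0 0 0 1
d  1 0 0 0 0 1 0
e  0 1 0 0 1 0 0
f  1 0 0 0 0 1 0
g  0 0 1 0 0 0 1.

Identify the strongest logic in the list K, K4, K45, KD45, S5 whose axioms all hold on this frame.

Transitive (axiom 4): yes — every two-step R-path is closed by a direct edge.
Euclidean (axiom 5): yes — any two successors of a common world are R-related.
Serial (axiom D): yes — every world has a successor (e.g. a R a).
Reflexive (axiom T): no — d is not related to itself.
So F validates K, K4, K45, KD45; S5 would additionally require R to be reflexive. The strongest is KD45.

KD45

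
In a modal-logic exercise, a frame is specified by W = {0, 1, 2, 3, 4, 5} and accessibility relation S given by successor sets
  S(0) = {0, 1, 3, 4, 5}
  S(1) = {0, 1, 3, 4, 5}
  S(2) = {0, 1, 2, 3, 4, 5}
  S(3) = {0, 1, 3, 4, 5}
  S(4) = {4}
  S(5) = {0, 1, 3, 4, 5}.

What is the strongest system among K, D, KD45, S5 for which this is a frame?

Serial (axiom D): yes — every world has a successor (e.g. 0 S 0).
Euclidean (axiom 5): no — 0 S 4 and 0 S 1, but not 4 S 1.
Transitive (axiom 4): yes — every two-step S-path is closed by a direct edge.
Reflexive (axiom T): yes — every world is S-related to itself.
So F validates K, D; KD45 would additionally require S to be Euclidean. The strongest is D.

D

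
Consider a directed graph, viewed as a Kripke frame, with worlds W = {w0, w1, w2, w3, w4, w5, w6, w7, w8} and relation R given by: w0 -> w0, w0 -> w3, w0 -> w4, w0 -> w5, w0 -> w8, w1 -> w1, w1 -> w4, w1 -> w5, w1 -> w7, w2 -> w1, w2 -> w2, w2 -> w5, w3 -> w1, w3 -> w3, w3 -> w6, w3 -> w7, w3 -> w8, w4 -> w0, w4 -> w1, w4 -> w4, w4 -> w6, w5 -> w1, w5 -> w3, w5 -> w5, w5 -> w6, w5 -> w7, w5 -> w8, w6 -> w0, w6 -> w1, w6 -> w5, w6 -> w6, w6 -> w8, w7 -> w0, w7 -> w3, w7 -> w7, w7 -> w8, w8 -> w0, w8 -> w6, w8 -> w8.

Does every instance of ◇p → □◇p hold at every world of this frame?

No

By correspondence theory, 5 is valid on a frame iff R is Euclidean.
Euclidean: no — w0 R w3 and w0 R w4, but not w3 R w4.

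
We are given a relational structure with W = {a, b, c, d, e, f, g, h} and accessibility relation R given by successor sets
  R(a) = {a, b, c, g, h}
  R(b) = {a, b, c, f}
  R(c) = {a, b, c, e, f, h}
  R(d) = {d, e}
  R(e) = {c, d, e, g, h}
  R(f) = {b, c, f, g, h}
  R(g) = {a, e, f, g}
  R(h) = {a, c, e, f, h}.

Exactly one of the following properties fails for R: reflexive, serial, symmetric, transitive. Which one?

Reflexive: yes — every world is R-related to itself.
Serial: yes — every world has a successor (e.g. a R a).
Symmetric: yes — every pair in R has its reverse in R.
Transitive: no — a R b and b R f, but not a R f.
Only transitive fails.

transitive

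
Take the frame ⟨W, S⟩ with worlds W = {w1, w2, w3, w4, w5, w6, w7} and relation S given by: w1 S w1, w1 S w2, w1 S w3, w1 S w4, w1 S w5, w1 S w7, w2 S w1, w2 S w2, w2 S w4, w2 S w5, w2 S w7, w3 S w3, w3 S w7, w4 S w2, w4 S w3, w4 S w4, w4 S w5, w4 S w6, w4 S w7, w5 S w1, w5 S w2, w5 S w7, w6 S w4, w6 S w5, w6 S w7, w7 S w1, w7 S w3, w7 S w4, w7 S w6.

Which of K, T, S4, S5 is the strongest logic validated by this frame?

K

Reflexive (axiom T): no — w5 is not related to itself.
Transitive (axiom 4): no — w1 S w4 and w4 S w6, but not w1 S w6.
Euclidean (axiom 5): no — w1 S w2 and w1 S w3, but not w2 S w3.
So F validates K; T would additionally require S to be reflexive. The strongest is K.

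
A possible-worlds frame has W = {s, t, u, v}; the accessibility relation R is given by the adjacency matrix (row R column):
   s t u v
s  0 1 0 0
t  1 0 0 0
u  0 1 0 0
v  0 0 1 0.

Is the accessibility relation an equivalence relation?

Reflexive: no — s is not related to itself.
Symmetric: no — u R t but not t R u.
Transitive: no — u R t and t R s, but not u R s.
So R is not an equivalence relation.

No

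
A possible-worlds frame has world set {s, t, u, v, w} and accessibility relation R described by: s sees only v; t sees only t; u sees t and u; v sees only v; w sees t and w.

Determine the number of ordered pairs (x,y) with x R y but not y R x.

Enumerating: (s,v), (u,t), (w,t).

3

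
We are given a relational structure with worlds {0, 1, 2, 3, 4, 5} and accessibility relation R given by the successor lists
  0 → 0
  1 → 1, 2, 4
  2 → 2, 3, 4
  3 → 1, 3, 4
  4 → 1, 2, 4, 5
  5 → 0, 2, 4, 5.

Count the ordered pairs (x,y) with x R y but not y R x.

6

Enumerating: (1,2), (2,3), (3,1), (3,4), (5,0), (5,2).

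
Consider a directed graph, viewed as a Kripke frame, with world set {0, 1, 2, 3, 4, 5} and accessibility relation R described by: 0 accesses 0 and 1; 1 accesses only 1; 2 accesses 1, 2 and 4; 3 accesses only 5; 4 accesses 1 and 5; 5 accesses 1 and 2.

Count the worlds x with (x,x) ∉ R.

Enumerating: 3, 4, 5.

3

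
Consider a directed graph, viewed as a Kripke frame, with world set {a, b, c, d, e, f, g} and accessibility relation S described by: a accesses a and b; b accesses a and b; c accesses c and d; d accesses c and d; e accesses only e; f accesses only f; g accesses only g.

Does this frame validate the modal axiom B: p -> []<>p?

Yes

By correspondence theory, B is valid on a frame iff S is symmetric.
Symmetric: yes — every pair in S has its reverse in S.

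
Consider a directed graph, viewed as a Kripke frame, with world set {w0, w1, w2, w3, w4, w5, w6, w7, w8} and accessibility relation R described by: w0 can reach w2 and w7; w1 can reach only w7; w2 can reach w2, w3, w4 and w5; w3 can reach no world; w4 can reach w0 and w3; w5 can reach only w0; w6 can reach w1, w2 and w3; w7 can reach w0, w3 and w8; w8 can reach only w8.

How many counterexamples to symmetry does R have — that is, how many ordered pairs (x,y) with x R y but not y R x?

13

Enumerating: (w0,w2), (w1,w7), (w2,w3), (w2,w4), (w2,w5), (w4,w0), (w4,w3), (w5,w0), (w6,w1), (w6,w2), (w6,w3), (w7,w3), (w7,w8).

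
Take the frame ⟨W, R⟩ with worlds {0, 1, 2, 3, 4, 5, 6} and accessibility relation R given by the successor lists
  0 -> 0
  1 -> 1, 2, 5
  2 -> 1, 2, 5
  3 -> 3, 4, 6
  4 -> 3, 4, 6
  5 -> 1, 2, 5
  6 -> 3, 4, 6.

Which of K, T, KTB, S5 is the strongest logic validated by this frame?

S5

Reflexive (axiom T): yes — every world is R-related to itself.
Symmetric (axiom B): yes — every pair in R has its reverse in R.
Euclidean (axiom 5): yes — any two successors of a common world are R-related.
So F validates K, T, KTB, S5. The strongest is S5.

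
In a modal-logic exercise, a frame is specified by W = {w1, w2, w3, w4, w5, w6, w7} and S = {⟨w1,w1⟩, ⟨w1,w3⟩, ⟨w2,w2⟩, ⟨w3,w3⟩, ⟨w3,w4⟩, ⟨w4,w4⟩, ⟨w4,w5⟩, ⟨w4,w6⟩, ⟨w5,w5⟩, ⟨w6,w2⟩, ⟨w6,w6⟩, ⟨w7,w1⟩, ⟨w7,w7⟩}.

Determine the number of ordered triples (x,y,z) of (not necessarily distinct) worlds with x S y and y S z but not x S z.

Enumerating: (w1,w3,w4), (w3,w4,w5), (w3,w4,w6), (w4,w6,w2), (w7,w1,w3).

5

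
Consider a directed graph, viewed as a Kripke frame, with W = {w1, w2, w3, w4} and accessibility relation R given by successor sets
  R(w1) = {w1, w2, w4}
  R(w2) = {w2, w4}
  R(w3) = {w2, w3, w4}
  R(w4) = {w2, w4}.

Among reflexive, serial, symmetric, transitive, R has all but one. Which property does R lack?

symmetric

Reflexive: yes — every world is R-related to itself.
Serial: yes — every world has a successor (e.g. w1 R w1).
Symmetric: no — w1 R w2 but not w2 R w1.
Transitive: yes — every two-step R-path is closed by a direct edge.
Only symmetric fails.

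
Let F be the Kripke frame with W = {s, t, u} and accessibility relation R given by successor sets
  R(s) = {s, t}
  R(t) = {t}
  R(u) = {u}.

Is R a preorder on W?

Yes

Reflexive: yes — every world is R-related to itself.
Transitive: yes — every two-step R-path is closed by a direct edge.
So R is a preorder.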